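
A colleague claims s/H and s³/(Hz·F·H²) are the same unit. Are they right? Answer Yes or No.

No

Left side:
  H = kg·m²·s⁻²·A⁻².
  So H⁻¹ = kg⁻¹·m⁻²·s²·A².
  Combining: H⁻¹·s = (kg⁻¹·m⁻²·s²·A²) · s = kg⁻¹·m⁻²·s³·A².
Right side:
  Hz = 1/s = s⁻¹ (frequency is cycles per second).
  So Hz⁻¹ = s.
  F = C/V (capacitance = charge per voltage),
      = A·s/(kg·m²·s⁻³·A⁻¹) (substituting C and V),
      = kg⁻¹·m⁻²·s⁴·A².
  So F⁻¹ = kg·m²·s⁻⁴·A⁻².
  H = Wb/A (inductance = flux per current),
      = kg·m²·s⁻²·A⁻².
  So H⁻² = kg⁻²·m⁻⁴·s⁴·A⁴.
  Combining: Hz⁻¹·s³·F⁻¹·H⁻² = s · s³ · (kg·m²·s⁻⁴·A⁻²) · (kg⁻²·m⁻⁴·s⁴·A⁴) = kg⁻¹·m⁻²·s⁴·A².
Left is kg⁻¹·m⁻²·s³·A²; right is kg⁻¹·m⁻²·s⁴·A² — different.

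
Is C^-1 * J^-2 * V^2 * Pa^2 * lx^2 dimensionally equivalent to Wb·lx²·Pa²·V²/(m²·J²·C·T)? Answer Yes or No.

Yes

Left side:
  C = A·s = s·A (charge = current × time).
  So C⁻¹ = s⁻¹·A⁻¹.
  J = N·m (work = force × distance),
      = kg·m²·s⁻².
  So J⁻² = kg⁻²·m⁻⁴·s⁴.
  V = W/A (potential = power per current),
      = kg·m²·s⁻³·A⁻¹.
  So V² = kg²·m⁴·s⁻⁶·A⁻².
  Pa = N/m² (pressure = force per area),
      = kg·m⁻¹·s⁻².
  So Pa² = kg²·m⁻²·s⁻⁴.
  lx = lm/m² (illuminance = luminous flux per area),
      = m⁻²·cd.
  So lx² = m⁻⁴·cd².
  Combining: C⁻¹·J⁻²·V²·Pa²·lx² = (s⁻¹·A⁻¹) · (kg⁻²·m⁻⁴·s⁴) · (kg²·m⁴·s⁻⁶·A⁻²) · (kg²·m⁻²·s⁻⁴) · (m⁻⁴·cd²) = kg²·m⁻⁶·s⁻⁷·A⁻³·cd².
Right side:
  Wb = V·s (flux: a volt is a weber per second),
      = kg·m²·s⁻²·A⁻¹.
  lx = lm/m² (illuminance = luminous flux per area),
      = m⁻²·cd.
  So lx² = m⁻⁴·cd².
  Pa = N/m² (pressure = force per area),
      = kg·m⁻¹·s⁻².
  So Pa² = kg²·m⁻²·s⁻⁴.
  V = W/A (potential = power per current),
      = kg·m²·s⁻³·A⁻¹.
  So V² = kg²·m⁴·s⁻⁶·A⁻².
  J = N·m (work = force × distance),
      = kg·m²·s⁻².
  So J⁻² = kg⁻²·m⁻⁴·s⁴.
  C = A·s = s·A (charge = current × time).
  So C⁻¹ = s⁻¹·A⁻¹.
  T = Wb/m² (flux density = flux per area),
      = kg·s⁻²·A⁻¹.
  So T⁻¹ = kg⁻¹·s²·A.
  Combining: Wb·lx²·Pa²·m⁻²·V²·J⁻²·C⁻¹·T⁻¹ = (kg·m²·s⁻²·A⁻¹) · (m⁻⁴·cd²) · (kg²·m⁻²·s⁻⁴) · m⁻² · (kg²·m⁴·s⁻⁶·A⁻²) · (kg⁻²·m⁻⁴·s⁴) · (s⁻¹·A⁻¹) · (kg⁻¹·s²·A) = kg²·m⁻⁶·s⁻⁷·A⁻³·cd².
Both reduce to kg²·m⁻⁶·s⁻⁷·A⁻³·cd².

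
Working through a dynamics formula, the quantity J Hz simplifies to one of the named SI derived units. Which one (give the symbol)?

W

J = kg·m²·s⁻².
Hz = s⁻¹.
Combining: J·Hz = (kg·m²·s⁻²) · s⁻¹ = kg·m²·s⁻³.
kg·m²·s⁻³ is the base-SI form of the watt.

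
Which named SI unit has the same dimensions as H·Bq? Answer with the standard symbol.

H = kg·m²·s⁻²·A⁻².
Bq = s⁻¹.
Combining: H·Bq = (kg·m²·s⁻²·A⁻²) · s⁻¹ = kg·m²·s⁻³·A⁻².
kg·m²·s⁻³·A⁻² is the base-SI form of the ohm.

Ω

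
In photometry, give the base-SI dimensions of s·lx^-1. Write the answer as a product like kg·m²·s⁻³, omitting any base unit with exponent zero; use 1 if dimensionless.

m²·s·cd⁻¹

lx = m⁻²·cd.
So lx⁻¹ = m²·cd⁻¹.
Combining: s·lx⁻¹ = s · (m²·cd⁻¹) = m²·s·cd⁻¹.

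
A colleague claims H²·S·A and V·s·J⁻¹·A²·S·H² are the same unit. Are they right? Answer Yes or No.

Left side:
  H = kg·m²·s⁻²·A⁻².
  So H² = kg²·m⁴·s⁻⁴·A⁻⁴.
  S = kg⁻¹·m⁻²·s³·A².
  Combining: H²·S·A = (kg²·m⁴·s⁻⁴·A⁻⁴) · (kg⁻¹·m⁻²·s³·A²) · A = kg·m²·s⁻¹·A⁻¹.
Right side:
  V = W/A (potential = power per current),
      = kg·m²·s⁻³·A⁻¹.
  J = N·m (work = force × distance),
      = kg·m²·s⁻².
  So J⁻¹ = kg⁻¹·m⁻²·s².
  S = 1/Ω (conductance is reciprocal resistance),
      = kg⁻¹·m⁻²·s³·A².
  H = Wb/A (inductance = flux per current),
      = kg·m²·s⁻²·A⁻².
  So H² = kg²·m⁴·s⁻⁴·A⁻⁴.
  Combining: V·s·J⁻¹·A²·S·H² = (kg·m²·s⁻³·A⁻¹) · s · (kg⁻¹·m⁻²·s²) · A² · (kg⁻¹·m⁻²·s³·A²) · (kg²·m⁴·s⁻⁴·A⁻⁴) = kg·m²·s⁻¹·A⁻¹.
Both reduce to kg·m²·s⁻¹·A⁻¹.

Yes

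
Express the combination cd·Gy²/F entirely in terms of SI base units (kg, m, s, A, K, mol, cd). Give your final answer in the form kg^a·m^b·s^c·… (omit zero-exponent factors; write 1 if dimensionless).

kg·m⁶·s⁻⁸·A⁻²·cd

F = C/V (capacitance = charge per voltage),
    = A·s/(kg·m²·s⁻³·A⁻¹) (substituting C and V),
    = kg⁻¹·m⁻²·s⁴·A².
So F⁻¹ = kg·m²·s⁻⁴·A⁻².
Gy = J/kg (absorbed dose = energy per mass),
    = m²·s⁻².
So Gy² = m⁴·s⁻⁴.
Combining: F⁻¹·cd·Gy² = (kg·m²·s⁻⁴·A⁻²) · cd · (m⁴·s⁻⁴) = kg·m⁶·s⁻⁸·A⁻²·cd.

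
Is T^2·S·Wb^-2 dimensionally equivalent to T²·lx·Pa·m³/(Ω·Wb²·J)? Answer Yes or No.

Left side:
  T = kg·s⁻²·A⁻¹.
  So T² = kg²·s⁻⁴·A⁻².
  S = kg⁻¹·m⁻²·s³·A².
  Wb = kg·m²·s⁻²·A⁻¹.
  So Wb⁻² = kg⁻²·m⁻⁴·s⁴·A².
  Combining: T²·S·Wb⁻² = (kg²·s⁻⁴·A⁻²) · (kg⁻¹·m⁻²·s³·A²) · (kg⁻²·m⁻⁴·s⁴·A²) = kg⁻¹·m⁻⁶·s³·A².
Right side:
  Ω = V/A (resistance = voltage per current),
      = kg·m²·s⁻³·A⁻².
  So Ω⁻¹ = kg⁻¹·m⁻²·s³·A².
  Wb = V·s (flux: a volt is a weber per second),
      = kg·m²·s⁻²·A⁻¹.
  So Wb⁻² = kg⁻²·m⁻⁴·s⁴·A².
  T = Wb/m² (flux density = flux per area),
      = kg·s⁻²·A⁻¹.
  So T² = kg²·s⁻⁴·A⁻².
  lx = lm/m² (illuminance = luminous flux per area),
      = m⁻²·cd.
  Pa = N/m² (pressure = force per area),
      = kg·m⁻¹·s⁻².
  J = N·m (work = force × distance),
      = kg·m²·s⁻².
  So J⁻¹ = kg⁻¹·m⁻²·s².
  Combining: Ω⁻¹·Wb⁻²·T²·lx·Pa·m³·J⁻¹ = (kg⁻¹·m⁻²·s³·A²) · (kg⁻²·m⁻⁴·s⁴·A²) · (kg²·s⁻⁴·A⁻²) · (m⁻²·cd) · (kg·m⁻¹·s⁻²) · m³ · (kg⁻¹·m⁻²·s²) = kg⁻¹·m⁻⁸·s³·A²·cd.
Left is kg⁻¹·m⁻⁶·s³·A²; right is kg⁻¹·m⁻⁸·s³·A²·cd — different.

No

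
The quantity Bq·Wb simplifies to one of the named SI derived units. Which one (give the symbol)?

V

Bq = s⁻¹.
Wb = kg·m²·s⁻²·A⁻¹.
Combining: Bq·Wb = s⁻¹ · (kg·m²·s⁻²·A⁻¹) = kg·m²·s⁻³·A⁻¹.
kg·m²·s⁻³·A⁻¹ is the base-SI form of the volt.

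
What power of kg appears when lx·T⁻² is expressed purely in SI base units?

lx = lm/m² (illuminance = luminous flux per area),
    = m⁻²·cd.
T = Wb/m² (flux density = flux per area),
    = kg·s⁻²·A⁻¹.
So T⁻² = kg⁻²·s⁴·A².
Combining: lx·T⁻² = (m⁻²·cd) · (kg⁻²·s⁴·A²) = kg⁻²·m⁻²·s⁴·A²·cd.
The exponent of kg is -2.

-2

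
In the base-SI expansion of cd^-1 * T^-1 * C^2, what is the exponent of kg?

-1

T = Wb/m² (flux density = flux per area),
    = kg·s⁻²·A⁻¹.
So T⁻¹ = kg⁻¹·s²·A.
C = A·s = s·A (charge = current × time).
So C² = s²·A².
Combining: cd⁻¹·T⁻¹·C² = cd⁻¹ · (kg⁻¹·s²·A) · (s²·A²) = kg⁻¹·s⁴·A³·cd⁻¹.
The exponent of kg is -1.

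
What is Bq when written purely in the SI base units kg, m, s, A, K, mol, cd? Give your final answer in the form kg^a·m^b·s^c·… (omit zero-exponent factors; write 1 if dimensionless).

s⁻¹

Bq = s⁻¹.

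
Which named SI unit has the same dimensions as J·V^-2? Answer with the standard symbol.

F

J = N·m (work = force × distance),
    = kg·m²·s⁻².
V = W/A (potential = power per current),
    = kg·m²·s⁻³·A⁻¹.
So V⁻² = kg⁻²·m⁻⁴·s⁶·A².
Combining: J·V⁻² = (kg·m²·s⁻²) · (kg⁻²·m⁻⁴·s⁶·A²) = kg⁻¹·m⁻²·s⁴·A².
kg⁻¹·m⁻²·s⁴·A² is the base-SI form of the farad.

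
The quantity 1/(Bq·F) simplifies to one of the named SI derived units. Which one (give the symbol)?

Bq = s⁻¹.
So Bq⁻¹ = s.
F = kg⁻¹·m⁻²·s⁴·A².
So F⁻¹ = kg·m²·s⁻⁴·A⁻².
Combining: Bq⁻¹·F⁻¹ = s · (kg·m²·s⁻⁴·A⁻²) = kg·m²·s⁻³·A⁻².
kg·m²·s⁻³·A⁻² is the base-SI form of the ohm.

Ω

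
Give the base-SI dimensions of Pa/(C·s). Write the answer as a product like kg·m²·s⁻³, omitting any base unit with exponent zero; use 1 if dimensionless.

Pa = N/m² (pressure = force per area),
    = kg·m⁻¹·s⁻².
C = A·s = s·A (charge = current × time).
So C⁻¹ = s⁻¹·A⁻¹.
Combining: Pa·C⁻¹·s⁻¹ = (kg·m⁻¹·s⁻²) · (s⁻¹·A⁻¹) · s⁻¹ = kg·m⁻¹·s⁻⁴·A⁻¹.

kg·m⁻¹·s⁻⁴·A⁻¹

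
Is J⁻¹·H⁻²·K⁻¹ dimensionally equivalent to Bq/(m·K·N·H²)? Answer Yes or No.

No

Left side:
  J = N·m (work = force × distance),
      = kg·m²·s⁻².
  So J⁻¹ = kg⁻¹·m⁻²·s².
  H = Wb/A (inductance = flux per current),
      = kg·m²·s⁻²·A⁻².
  So H⁻² = kg⁻²·m⁻⁴·s⁴·A⁴.
  Combining: J⁻¹·H⁻²·K⁻¹ = (kg⁻¹·m⁻²·s²) · (kg⁻²·m⁻⁴·s⁴·A⁴) · K⁻¹ = kg⁻³·m⁻⁶·s⁶·A⁴·K⁻¹.
Right side:
  N = kg·m·s⁻².
  So N⁻¹ = kg⁻¹·m⁻¹·s².
  Bq = s⁻¹.
  H = kg·m²·s⁻²·A⁻².
  So H⁻² = kg⁻²·m⁻⁴·s⁴·A⁴.
  Combining: m⁻¹·K⁻¹·N⁻¹·Bq·H⁻² = m⁻¹ · K⁻¹ · (kg⁻¹·m⁻¹·s²) · s⁻¹ · (kg⁻²·m⁻⁴·s⁴·A⁴) = kg⁻³·m⁻⁶·s⁵·A⁴·K⁻¹.
Left is kg⁻³·m⁻⁶·s⁶·A⁴·K⁻¹; right is kg⁻³·m⁻⁶·s⁵·A⁴·K⁻¹ — different.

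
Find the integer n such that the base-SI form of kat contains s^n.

kat = mol/s = s⁻¹·mol (catalytic activity).
The exponent of s is -1.

-1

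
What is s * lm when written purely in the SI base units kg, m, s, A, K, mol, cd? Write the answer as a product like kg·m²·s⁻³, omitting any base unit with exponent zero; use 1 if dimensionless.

lm = cd·sr = cd (luminous flux; sr is dimensionless).
Combining: s·lm = s · cd = s·cd.

s·cd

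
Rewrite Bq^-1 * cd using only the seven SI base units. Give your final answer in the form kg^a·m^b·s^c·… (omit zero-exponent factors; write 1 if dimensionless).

s·cd

Bq = s⁻¹.
So Bq⁻¹ = s.
Combining: Bq⁻¹·cd = s · cd = s·cd.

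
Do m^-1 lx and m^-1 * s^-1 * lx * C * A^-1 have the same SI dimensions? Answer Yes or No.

Yes

Left side:
  lx = lm/m² (illuminance = luminous flux per area),
      = m⁻²·cd.
  Combining: m⁻¹·lx = m⁻¹ · (m⁻²·cd) = m⁻³·cd.
Right side:
  lx = m⁻²·cd.
  C = s·A.
  Combining: m⁻¹·s⁻¹·lx·C·A⁻¹ = m⁻¹ · s⁻¹ · (m⁻²·cd) · (s·A) · A⁻¹ = m⁻³·cd.
Both reduce to m⁻³·cd.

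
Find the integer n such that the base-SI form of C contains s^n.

C = A·s = s·A (charge = current × time).
The exponent of s is 1.

1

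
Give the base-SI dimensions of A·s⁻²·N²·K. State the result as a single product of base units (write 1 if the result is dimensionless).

kg²·m²·s⁻⁶·A·K

N = kg·m/s² = kg·m·s⁻² (force = mass × acceleration).
So N² = kg²·m²·s⁻⁴.
Combining: A·s⁻²·N²·K = A · s⁻² · (kg²·m²·s⁻⁴) · K = kg²·m²·s⁻⁶·A·K.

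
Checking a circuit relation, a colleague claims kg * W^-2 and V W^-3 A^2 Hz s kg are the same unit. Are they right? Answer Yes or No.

Left side:
  W = J/s (power = energy per time),
      = kg·m²·s⁻³.
  So W⁻² = kg⁻²·m⁻⁴·s⁶.
  Combining: kg·W⁻² = kg · (kg⁻²·m⁻⁴·s⁶) = kg⁻¹·m⁻⁴·s⁶.
Right side:
  V = W/A (potential = power per current),
      = kg·m²·s⁻³·A⁻¹.
  W = J/s (power = energy per time),
      = kg·m²·s⁻³.
  So W⁻³ = kg⁻³·m⁻⁶·s⁹.
  Hz = 1/s = s⁻¹ (frequency is cycles per second).
  Combining: V·W⁻³·A²·Hz·s·kg = (kg·m²·s⁻³·A⁻¹) · (kg⁻³·m⁻⁶·s⁹) · A² · s⁻¹ · s · kg = kg⁻¹·m⁻⁴·s⁶·A.
Left is kg⁻¹·m⁻⁴·s⁶; right is kg⁻¹·m⁻⁴·s⁶·A — different.

No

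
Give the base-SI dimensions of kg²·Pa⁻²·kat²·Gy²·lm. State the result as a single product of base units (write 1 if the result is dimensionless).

m⁶·s⁻²·mol²·cd

Pa = kg·m⁻¹·s⁻².
So Pa⁻² = kg⁻²·m²·s⁴.
kat = s⁻¹·mol.
So kat² = s⁻²·mol².
Gy = m²·s⁻².
So Gy² = m⁴·s⁻⁴.
lm = cd.
Combining: kg²·Pa⁻²·kat²·Gy²·lm = kg² · (kg⁻²·m²·s⁴) · (s⁻²·mol²) · (m⁴·s⁻⁴) · cd = m⁶·s⁻²·mol²·cd.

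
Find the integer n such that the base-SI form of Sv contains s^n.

Sv = m²·s⁻².
The exponent of s is -2.

-2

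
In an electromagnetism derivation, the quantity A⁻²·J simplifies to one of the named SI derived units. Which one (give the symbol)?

H

J = kg·m²·s⁻².
Combining: A⁻²·J = A⁻² · (kg·m²·s⁻²) = kg·m²·s⁻²·A⁻².
kg·m²·s⁻²·A⁻² is the base-SI form of the henry.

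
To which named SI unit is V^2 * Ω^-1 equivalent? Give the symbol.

V = kg·m²·s⁻³·A⁻¹.
So V² = kg²·m⁴·s⁻⁶·A⁻².
Ω = kg·m²·s⁻³·A⁻².
So Ω⁻¹ = kg⁻¹·m⁻²·s³·A².
Combining: V²·Ω⁻¹ = (kg²·m⁴·s⁻⁶·A⁻²) · (kg⁻¹·m⁻²·s³·A²) = kg·m²·s⁻³.
kg·m²·s⁻³ is the base-SI form of the watt.

W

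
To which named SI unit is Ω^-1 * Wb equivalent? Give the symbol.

Ω = V/A (resistance = voltage per current),
    = kg·m²·s⁻³·A⁻².
So Ω⁻¹ = kg⁻¹·m⁻²·s³·A².
Wb = V·s (flux: a volt is a weber per second),
    = kg·m²·s⁻²·A⁻¹.
Combining: Ω⁻¹·Wb = (kg⁻¹·m⁻²·s³·A²) · (kg·m²·s⁻²·A⁻¹) = s·A.
s·A is the base-SI form of the coulomb.

C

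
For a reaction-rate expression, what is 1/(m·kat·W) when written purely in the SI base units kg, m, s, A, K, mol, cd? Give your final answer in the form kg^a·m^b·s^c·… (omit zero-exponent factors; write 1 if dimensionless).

kat = mol/s = s⁻¹·mol (catalytic activity).
So kat⁻¹ = s·mol⁻¹.
W = J/s (power = energy per time),
    = kg·m²·s⁻³.
So W⁻¹ = kg⁻¹·m⁻²·s³.
Combining: m⁻¹·kat⁻¹·W⁻¹ = m⁻¹ · (s·mol⁻¹) · (kg⁻¹·m⁻²·s³) = kg⁻¹·m⁻³·s⁴·mol⁻¹.

kg⁻¹·m⁻³·s⁴·mol⁻¹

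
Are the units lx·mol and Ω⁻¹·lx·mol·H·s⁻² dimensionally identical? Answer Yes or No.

Left side:
  lx = lm/m² (illuminance = luminous flux per area),
      = m⁻²·cd.
  Combining: lx·mol = (m⁻²·cd) · mol = m⁻²·mol·cd.
Right side:
  Ω = V/A (resistance = voltage per current),
      = kg·m²·s⁻³·A⁻².
  So Ω⁻¹ = kg⁻¹·m⁻²·s³·A².
  lx = lm/m² (illuminance = luminous flux per area),
      = m⁻²·cd.
  H = Wb/A (inductance = flux per current),
      = kg·m²·s⁻²·A⁻².
  Combining: Ω⁻¹·lx·mol·H·s⁻² = (kg⁻¹·m⁻²·s³·A²) · (m⁻²·cd) · mol · (kg·m²·s⁻²·A⁻²) · s⁻² = m⁻²·s⁻¹·mol·cd.
Left is m⁻²·mol·cd; right is m⁻²·s⁻¹·mol·cd — different.

No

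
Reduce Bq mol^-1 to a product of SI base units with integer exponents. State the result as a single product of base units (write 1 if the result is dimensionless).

Bq = 1/s = s⁻¹ (activity is decays per second).
Combining: Bq·mol⁻¹ = s⁻¹ · mol⁻¹ = s⁻¹·mol⁻¹.

s⁻¹·mol⁻¹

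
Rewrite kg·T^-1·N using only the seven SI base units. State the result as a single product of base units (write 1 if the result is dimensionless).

T = Wb/m² (flux density = flux per area),
    = kg·s⁻²·A⁻¹.
So T⁻¹ = kg⁻¹·s²·A.
N = kg·m/s² = kg·m·s⁻² (force = mass × acceleration).
Combining: kg·T⁻¹·N = kg · (kg⁻¹·s²·A) · (kg·m·s⁻²) = kg·m·A.

kg·m·A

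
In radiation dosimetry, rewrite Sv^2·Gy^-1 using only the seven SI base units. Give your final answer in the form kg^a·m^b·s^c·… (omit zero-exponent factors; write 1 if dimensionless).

m²·s⁻²

Sv = J/kg (equivalent dose = energy per mass),
    = m²·s⁻².
So Sv² = m⁴·s⁻⁴.
Gy = J/kg (absorbed dose = energy per mass),
    = m²·s⁻².
So Gy⁻¹ = m⁻²·s².
Combining: Sv²·Gy⁻¹ = (m⁴·s⁻⁴) · (m⁻²·s²) = m²·s⁻².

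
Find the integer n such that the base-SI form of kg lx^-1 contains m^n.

lx = lm/m² (illuminance = luminous flux per area),
    = m⁻²·cd.
So lx⁻¹ = m²·cd⁻¹.
Combining: kg·lx⁻¹ = kg · (m²·cd⁻¹) = kg·m²·cd⁻¹.
The exponent of m is 2.

2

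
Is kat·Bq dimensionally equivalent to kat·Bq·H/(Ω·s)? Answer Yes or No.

Left side:
  kat = s⁻¹·mol.
  Bq = s⁻¹.
  Combining: kat·Bq = (s⁻¹·mol) · s⁻¹ = s⁻²·mol.
Right side:
  Ω = V/A (resistance = voltage per current),
      = kg·m²·s⁻³·A⁻².
  So Ω⁻¹ = kg⁻¹·m⁻²·s³·A².
  kat = mol/s = s⁻¹·mol (catalytic activity).
  Bq = 1/s = s⁻¹ (activity is decays per second).
  H = Wb/A (inductance = flux per current),
      = kg·m²·s⁻²·A⁻².
  Combining: Ω⁻¹·kat·Bq·H·s⁻¹ = (kg⁻¹·m⁻²·s³·A²) · (s⁻¹·mol) · s⁻¹ · (kg·m²·s⁻²·A⁻²) · s⁻¹ = s⁻²·mol.
Both reduce to s⁻²·mol.

Yes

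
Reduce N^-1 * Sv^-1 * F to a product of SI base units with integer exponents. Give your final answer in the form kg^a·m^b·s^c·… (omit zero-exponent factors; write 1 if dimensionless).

N = kg·m/s² = kg·m·s⁻² (force = mass × acceleration).
So N⁻¹ = kg⁻¹·m⁻¹·s².
Sv = J/kg (equivalent dose = energy per mass),
    = m²·s⁻².
So Sv⁻¹ = m⁻²·s².
F = C/V (capacitance = charge per voltage),
    = A·s/(kg·m²·s⁻³·A⁻¹) (substituting C and V),
    = kg⁻¹·m⁻²·s⁴·A².
Combining: N⁻¹·Sv⁻¹·F = (kg⁻¹·m⁻¹·s²) · (m⁻²·s²) · (kg⁻¹·m⁻²·s⁴·A²) = kg⁻²·m⁻⁵·s⁸·A².

kg⁻²·m⁻⁵·s⁸·A²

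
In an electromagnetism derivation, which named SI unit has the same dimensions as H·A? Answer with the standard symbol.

H = Wb/A (inductance = flux per current),
    = kg·m²·s⁻²·A⁻².
Combining: H·A = (kg·m²·s⁻²·A⁻²) · A = kg·m²·s⁻²·A⁻¹.
kg·m²·s⁻²·A⁻¹ is the base-SI form of the weber.

Wb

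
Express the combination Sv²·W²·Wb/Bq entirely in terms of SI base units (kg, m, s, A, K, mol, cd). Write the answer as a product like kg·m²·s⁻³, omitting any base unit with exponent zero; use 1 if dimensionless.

kg³·m¹⁰·s⁻¹¹·A⁻¹

Bq = 1/s = s⁻¹ (activity is decays per second).
So Bq⁻¹ = s.
Sv = J/kg (equivalent dose = energy per mass),
    = m²·s⁻².
So Sv² = m⁴·s⁻⁴.
W = J/s (power = energy per time),
    = kg·m²·s⁻³.
So W² = kg²·m⁴·s⁻⁶.
Wb = V·s (flux: a volt is a weber per second),
    = kg·m²·s⁻²·A⁻¹.
Combining: Bq⁻¹·Sv²·W²·Wb = s · (m⁴·s⁻⁴) · (kg²·m⁴·s⁻⁶) · (kg·m²·s⁻²·A⁻¹) = kg³·m¹⁰·s⁻¹¹·A⁻¹.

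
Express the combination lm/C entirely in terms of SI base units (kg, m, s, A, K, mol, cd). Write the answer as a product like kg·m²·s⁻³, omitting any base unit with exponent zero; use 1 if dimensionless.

s⁻¹·A⁻¹·cd

lm = cd·sr = cd (luminous flux; sr is dimensionless).
C = A·s = s·A (charge = current × time).
So C⁻¹ = s⁻¹·A⁻¹.
Combining: lm·C⁻¹ = cd · (s⁻¹·A⁻¹) = s⁻¹·A⁻¹·cd.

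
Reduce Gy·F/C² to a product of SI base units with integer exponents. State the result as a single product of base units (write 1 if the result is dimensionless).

kg⁻¹

Gy = J/kg (absorbed dose = energy per mass),
    = m²·s⁻².
F = C/V (capacitance = charge per voltage),
    = A·s/(kg·m²·s⁻³·A⁻¹) (substituting C and V),
    = kg⁻¹·m⁻²·s⁴·A².
C = A·s = s·A (charge = current × time).
So C⁻² = s⁻²·A⁻².
Combining: Gy·F·C⁻² = (m²·s⁻²) · (kg⁻¹·m⁻²·s⁴·A²) · (s⁻²·A⁻²) = kg⁻¹.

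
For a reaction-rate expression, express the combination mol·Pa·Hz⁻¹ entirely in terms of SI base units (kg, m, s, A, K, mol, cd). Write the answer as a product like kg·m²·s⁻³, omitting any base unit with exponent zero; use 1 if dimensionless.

Pa = kg·m⁻¹·s⁻².
Hz = s⁻¹.
So Hz⁻¹ = s.
Combining: mol·Pa·Hz⁻¹ = mol · (kg·m⁻¹·s⁻²) · s = kg·m⁻¹·s⁻¹·mol.

kg·m⁻¹·s⁻¹·mol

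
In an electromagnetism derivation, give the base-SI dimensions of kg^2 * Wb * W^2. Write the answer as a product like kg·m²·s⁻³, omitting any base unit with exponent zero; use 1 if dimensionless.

Wb = V·s (flux: a volt is a weber per second),
    = kg·m²·s⁻²·A⁻¹.
W = J/s (power = energy per time),
    = kg·m²·s⁻³.
So W² = kg²·m⁴·s⁻⁶.
Combining: kg²·Wb·W² = kg² · (kg·m²·s⁻²·A⁻¹) · (kg²·m⁴·s⁻⁶) = kg⁵·m⁶·s⁻⁸·A⁻¹.

kg⁵·m⁶·s⁻⁸·A⁻¹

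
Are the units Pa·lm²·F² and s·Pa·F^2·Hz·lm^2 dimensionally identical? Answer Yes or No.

Left side:
  Pa = kg·m⁻¹·s⁻².
  lm = cd.
  So lm² = cd².
  F = kg⁻¹·m⁻²·s⁴·A².
  So F² = kg⁻²·m⁻⁴·s⁸·A⁴.
  Combining: Pa·lm²·F² = (kg·m⁻¹·s⁻²) · cd² · (kg⁻²·m⁻⁴·s⁸·A⁴) = kg⁻¹·m⁻⁵·s⁶·A⁴·cd².
Right side:
  Pa = kg·m⁻¹·s⁻².
  F = kg⁻¹·m⁻²·s⁴·A².
  So F² = kg⁻²·m⁻⁴·s⁸·A⁴.
  Hz = s⁻¹.
  lm = cd.
  So lm² = cd².
  Combining: s·Pa·F²·Hz·lm² = s · (kg·m⁻¹·s⁻²) · (kg⁻²·m⁻⁴·s⁸·A⁴) · s⁻¹ · cd² = kg⁻¹·m⁻⁵·s⁶·A⁴·cd².
Both reduce to kg⁻¹·m⁻⁵·s⁶·A⁴·cd².

Yes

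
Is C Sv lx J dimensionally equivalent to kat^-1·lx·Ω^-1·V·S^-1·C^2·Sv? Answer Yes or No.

Left side:
  C = s·A.
  Sv = m²·s⁻².
  lx = m⁻²·cd.
  J = kg·m²·s⁻².
  Combining: C·Sv·lx·J = (s·A) · (m²·s⁻²) · (m⁻²·cd) · (kg·m²·s⁻²) = kg·m²·s⁻³·A·cd.
Right side:
  kat = mol/s = s⁻¹·mol (catalytic activity).
  So kat⁻¹ = s·mol⁻¹.
  lx = lm/m² (illuminance = luminous flux per area),
      = m⁻²·cd.
  Ω = V/A (resistance = voltage per current),
      = kg·m²·s⁻³·A⁻².
  So Ω⁻¹ = kg⁻¹·m⁻²·s³·A².
  V = W/A (potential = power per current),
      = kg·m²·s⁻³·A⁻¹.
  S = 1/Ω (conductance is reciprocal resistance),
      = kg⁻¹·m⁻²·s³·A².
  So S⁻¹ = kg·m²·s⁻³·A⁻².
  C = A·s = s·A (charge = current × time).
  So C² = s²·A².
  Sv = J/kg (equivalent dose = energy per mass),
      = m²·s⁻².
  Combining: kat⁻¹·lx·Ω⁻¹·V·S⁻¹·C²·Sv = (s·mol⁻¹) · (m⁻²·cd) · (kg⁻¹·m⁻²·s³·A²) · (kg·m²·s⁻³·A⁻¹) · (kg·m²·s⁻³·A⁻²) · (s²·A²) · (m²·s⁻²) = kg·m²·s⁻²·A·mol⁻¹·cd.
Left is kg·m²·s⁻³·A·cd; right is kg·m²·s⁻²·A·mol⁻¹·cd — different.

No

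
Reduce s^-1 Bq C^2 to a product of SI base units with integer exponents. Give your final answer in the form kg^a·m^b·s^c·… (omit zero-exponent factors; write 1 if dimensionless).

Bq = s⁻¹.
C = s·A.
So C² = s²·A².
Combining: s⁻¹·Bq·C² = s⁻¹ · s⁻¹ · (s²·A²) = A².

A²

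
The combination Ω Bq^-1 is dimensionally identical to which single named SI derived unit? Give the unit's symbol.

Ω = kg·m²·s⁻³·A⁻².
Bq = s⁻¹.
So Bq⁻¹ = s.
Combining: Ω·Bq⁻¹ = (kg·m²·s⁻³·A⁻²) · s = kg·m²·s⁻²·A⁻².
kg·m²·s⁻²·A⁻² is the base-SI form of the henry.

H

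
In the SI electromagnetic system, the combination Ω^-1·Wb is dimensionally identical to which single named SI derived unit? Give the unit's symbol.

Ω = V/A (resistance = voltage per current),
    = kg·m²·s⁻³·A⁻².
So Ω⁻¹ = kg⁻¹·m⁻²·s³·A².
Wb = V·s (flux: a volt is a weber per second),
    = kg·m²·s⁻²·A⁻¹.
Combining: Ω⁻¹·Wb = (kg⁻¹·m⁻²·s³·A²) · (kg·m²·s⁻²·A⁻¹) = s·A.
s·A is the base-SI form of the coulomb.

C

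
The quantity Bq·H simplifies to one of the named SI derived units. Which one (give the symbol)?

Ω

Bq = s⁻¹.
H = kg·m²·s⁻²·A⁻².
Combining: Bq·H = s⁻¹ · (kg·m²·s⁻²·A⁻²) = kg·m²·s⁻³·A⁻².
kg·m²·s⁻³·A⁻² is the base-SI form of the ohm.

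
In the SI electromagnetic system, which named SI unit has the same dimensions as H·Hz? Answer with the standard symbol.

H = Wb/A (inductance = flux per current),
    = kg·m²·s⁻²·A⁻².
Hz = 1/s = s⁻¹ (frequency is cycles per second).
Combining: H·Hz = (kg·m²·s⁻²·A⁻²) · s⁻¹ = kg·m²·s⁻³·A⁻².
kg·m²·s⁻³·A⁻² is the base-SI form of the ohm.

Ω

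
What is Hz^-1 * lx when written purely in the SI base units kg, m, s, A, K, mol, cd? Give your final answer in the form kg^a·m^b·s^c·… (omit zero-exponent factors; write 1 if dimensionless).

Hz = 1/s = s⁻¹ (frequency is cycles per second).
So Hz⁻¹ = s.
lx = lm/m² (illuminance = luminous flux per area),
    = m⁻²·cd.
Combining: Hz⁻¹·lx = s · (m⁻²·cd) = m⁻²·s·cd.

m⁻²·s·cd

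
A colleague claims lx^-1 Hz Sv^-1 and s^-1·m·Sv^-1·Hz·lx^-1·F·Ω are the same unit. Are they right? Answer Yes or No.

Left side:
  lx = m⁻²·cd.
  So lx⁻¹ = m²·cd⁻¹.
  Hz = s⁻¹.
  Sv = m²·s⁻².
  So Sv⁻¹ = m⁻²·s².
  Combining: lx⁻¹·Hz·Sv⁻¹ = (m²·cd⁻¹) · s⁻¹ · (m⁻²·s²) = s·cd⁻¹.
Right side:
  Sv = J/kg (equivalent dose = energy per mass),
      = m²·s⁻².
  So Sv⁻¹ = m⁻²·s².
  Hz = 1/s = s⁻¹ (frequency is cycles per second).
  lx = lm/m² (illuminance = luminous flux per area),
      = m⁻²·cd.
  So lx⁻¹ = m²·cd⁻¹.
  F = C/V (capacitance = charge per voltage),
      = A·s/(kg·m²·s⁻³·A⁻¹) (substituting C and V),
      = kg⁻¹·m⁻²·s⁴·A².
  Ω = V/A (resistance = voltage per current),
      = kg·m²·s⁻³·A⁻².
  Combining: s⁻¹·m·Sv⁻¹·Hz·lx⁻¹·F·Ω = s⁻¹ · m · (m⁻²·s²) · s⁻¹ · (m²·cd⁻¹) · (kg⁻¹·m⁻²·s⁴·A²) · (kg·m²·s⁻³·A⁻²) = m·s·cd⁻¹.
Left is s·cd⁻¹; right is m·s·cd⁻¹ — different.

No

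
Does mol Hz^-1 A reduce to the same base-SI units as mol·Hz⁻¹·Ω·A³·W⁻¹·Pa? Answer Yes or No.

No

Left side:
  Hz = 1/s = s⁻¹ (frequency is cycles per second).
  So Hz⁻¹ = s.
  Combining: mol·Hz⁻¹·A = mol · s · A = s·A·mol.
Right side:
  Hz = 1/s = s⁻¹ (frequency is cycles per second).
  So Hz⁻¹ = s.
  Ω = V/A (resistance = voltage per current),
      = kg·m²·s⁻³·A⁻².
  W = J/s (power = energy per time),
      = kg·m²·s⁻³.
  So W⁻¹ = kg⁻¹·m⁻²·s³.
  Pa = N/m² (pressure = force per area),
      = kg·m⁻¹·s⁻².
  Combining: mol·Hz⁻¹·Ω·A³·W⁻¹·Pa = mol · s · (kg·m²·s⁻³·A⁻²) · A³ · (kg⁻¹·m⁻²·s³) · (kg·m⁻¹·s⁻²) = kg·m⁻¹·s⁻¹·A·mol.
Left is s·A·mol; right is kg·m⁻¹·s⁻¹·A·mol — different.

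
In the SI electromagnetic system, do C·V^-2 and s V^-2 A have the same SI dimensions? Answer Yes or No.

Yes

Left side:
  C = A·s = s·A (charge = current × time).
  V = W/A (potential = power per current),
      = kg·m²·s⁻³·A⁻¹.
  So V⁻² = kg⁻²·m⁻⁴·s⁶·A².
  Combining: C·V⁻² = (s·A) · (kg⁻²·m⁻⁴·s⁶·A²) = kg⁻²·m⁻⁴·s⁷·A³.
Right side:
  V = W/A (potential = power per current),
      = kg·m²·s⁻³·A⁻¹.
  So V⁻² = kg⁻²·m⁻⁴·s⁶·A².
  Combining: s·V⁻²·A = s · (kg⁻²·m⁻⁴·s⁶·A²) · A = kg⁻²·m⁻⁴·s⁷·A³.
Both reduce to kg⁻²·m⁻⁴·s⁷·A³.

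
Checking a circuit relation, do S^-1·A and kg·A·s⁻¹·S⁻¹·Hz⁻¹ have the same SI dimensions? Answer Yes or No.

No

Left side:
  S = kg⁻¹·m⁻²·s³·A².
  So S⁻¹ = kg·m²·s⁻³·A⁻².
  Combining: S⁻¹·A = (kg·m²·s⁻³·A⁻²) · A = kg·m²·s⁻³·A⁻¹.
Right side:
  S = 1/Ω (conductance is reciprocal resistance),
      = kg⁻¹·m⁻²·s³·A².
  So S⁻¹ = kg·m²·s⁻³·A⁻².
  Hz = 1/s = s⁻¹ (frequency is cycles per second).
  So Hz⁻¹ = s.
  Combining: kg·A·s⁻¹·S⁻¹·Hz⁻¹ = kg · A · s⁻¹ · (kg·m²·s⁻³·A⁻²) · s = kg²·m²·s⁻³·A⁻¹.
Left is kg·m²·s⁻³·A⁻¹; right is kg²·m²·s⁻³·A⁻¹ — different.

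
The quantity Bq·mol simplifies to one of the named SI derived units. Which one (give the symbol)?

Bq = s⁻¹.
Combining: Bq·mol = s⁻¹ · mol = s⁻¹·mol.
s⁻¹·mol is the base-SI form of the katal.

kat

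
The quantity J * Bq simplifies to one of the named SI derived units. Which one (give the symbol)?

W

J = N·m (work = force × distance),
    = kg·m²·s⁻².
Bq = 1/s = s⁻¹ (activity is decays per second).
Combining: J·Bq = (kg·m²·s⁻²) · s⁻¹ = kg·m²·s⁻³.
kg·m²·s⁻³ is the base-SI form of the watt.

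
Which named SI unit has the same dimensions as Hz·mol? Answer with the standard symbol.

kat

Hz = s⁻¹.
Combining: Hz·mol = s⁻¹ · mol = s⁻¹·mol.
s⁻¹·mol is the base-SI form of the katal.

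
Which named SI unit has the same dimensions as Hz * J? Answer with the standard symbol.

W

Hz = s⁻¹.
J = kg·m²·s⁻².
Combining: Hz·J = s⁻¹ · (kg·m²·s⁻²) = kg·m²·s⁻³.
kg·m²·s⁻³ is the base-SI form of the watt.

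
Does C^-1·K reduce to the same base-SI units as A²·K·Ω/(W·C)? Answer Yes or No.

Yes

Left side:
  C = s·A.
  So C⁻¹ = s⁻¹·A⁻¹.
  Combining: C⁻¹·K = (s⁻¹·A⁻¹) · K = s⁻¹·A⁻¹·K.
Right side:
  W = J/s (power = energy per time),
      = kg·m²·s⁻³.
  So W⁻¹ = kg⁻¹·m⁻²·s³.
  C = A·s = s·A (charge = current × time).
  So C⁻¹ = s⁻¹·A⁻¹.
  Ω = V/A (resistance = voltage per current),
      = kg·m²·s⁻³·A⁻².
  Combining: A²·W⁻¹·C⁻¹·K·Ω = A² · (kg⁻¹·m⁻²·s³) · (s⁻¹·A⁻¹) · K · (kg·m²·s⁻³·A⁻²) = s⁻¹·A⁻¹·K.
Both reduce to s⁻¹·A⁻¹·K.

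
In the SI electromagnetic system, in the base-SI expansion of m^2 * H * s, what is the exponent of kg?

1

H = kg·m²·s⁻²·A⁻².
Combining: m²·H·s = m² · (kg·m²·s⁻²·A⁻²) · s = kg·m⁴·s⁻¹·A⁻².
The exponent of kg is 1.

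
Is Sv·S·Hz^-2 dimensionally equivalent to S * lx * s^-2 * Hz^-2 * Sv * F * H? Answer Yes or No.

Left side:
  Sv = J/kg (equivalent dose = energy per mass),
      = m²·s⁻².
  S = 1/Ω (conductance is reciprocal resistance),
      = kg⁻¹·m⁻²·s³·A².
  Hz = 1/s = s⁻¹ (frequency is cycles per second).
  So Hz⁻² = s².
  Combining: Sv·S·Hz⁻² = (m²·s⁻²) · (kg⁻¹·m⁻²·s³·A²) · s² = kg⁻¹·s³·A².
Right side:
  S = 1/Ω (conductance is reciprocal resistance),
      = kg⁻¹·m⁻²·s³·A².
  lx = lm/m² (illuminance = luminous flux per area),
      = m⁻²·cd.
  Hz = 1/s = s⁻¹ (frequency is cycles per second).
  So Hz⁻² = s².
  Sv = J/kg (equivalent dose = energy per mass),
      = m²·s⁻².
  F = C/V (capacitance = charge per voltage),
      = A·s/(kg·m²·s⁻³·A⁻¹) (substituting C and V),
      = kg⁻¹·m⁻²·s⁴·A².
  H = Wb/A (inductance = flux per current),
      = kg·m²·s⁻²·A⁻².
  Combining: S·lx·s⁻²·Hz⁻²·Sv·F·H = (kg⁻¹·m⁻²·s³·A²) · (m⁻²·cd) · s⁻² · s² · (m²·s⁻²) · (kg⁻¹·m⁻²·s⁴·A²) · (kg·m²·s⁻²·A⁻²) = kg⁻¹·m⁻²·s³·A²·cd.
Left is kg⁻¹·s³·A²; right is kg⁻¹·m⁻²·s³·A²·cd — different.

No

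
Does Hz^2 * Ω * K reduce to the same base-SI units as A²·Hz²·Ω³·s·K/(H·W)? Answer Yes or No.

Yes

Left side:
  Hz = s⁻¹.
  So Hz² = s⁻².
  Ω = kg·m²·s⁻³·A⁻².
  Combining: Hz²·Ω·K = s⁻² · (kg·m²·s⁻³·A⁻²) · K = kg·m²·s⁻⁵·A⁻²·K.
Right side:
  Hz = 1/s = s⁻¹ (frequency is cycles per second).
  So Hz² = s⁻².
  Ω = V/A (resistance = voltage per current),
      = kg·m²·s⁻³·A⁻².
  So Ω³ = kg³·m⁶·s⁻⁹·A⁻⁶.
  H = Wb/A (inductance = flux per current),
      = kg·m²·s⁻²·A⁻².
  So H⁻¹ = kg⁻¹·m⁻²·s²·A².
  W = J/s (power = energy per time),
      = kg·m²·s⁻³.
  So W⁻¹ = kg⁻¹·m⁻²·s³.
  Combining: A²·Hz²·Ω³·H⁻¹·s·W⁻¹·K = A² · s⁻² · (kg³·m⁶·s⁻⁹·A⁻⁶) · (kg⁻¹·m⁻²·s²·A²) · s · (kg⁻¹·m⁻²·s³) · K = kg·m²·s⁻⁵·A⁻²·K.
Both reduce to kg·m²·s⁻⁵·A⁻²·K.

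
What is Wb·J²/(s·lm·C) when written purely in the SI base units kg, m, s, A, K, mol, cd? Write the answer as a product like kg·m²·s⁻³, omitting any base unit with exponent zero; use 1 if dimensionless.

Wb = kg·m²·s⁻²·A⁻¹.
J = kg·m²·s⁻².
So J² = kg²·m⁴·s⁻⁴.
lm = cd.
So lm⁻¹ = cd⁻¹.
C = s·A.
So C⁻¹ = s⁻¹·A⁻¹.
Combining: s⁻¹·Wb·J²·lm⁻¹·C⁻¹ = s⁻¹ · (kg·m²·s⁻²·A⁻¹) · (kg²·m⁴·s⁻⁴) · cd⁻¹ · (s⁻¹·A⁻¹) = kg³·m⁶·s⁻⁸·A⁻²·cd⁻¹.

kg³·m⁶·s⁻⁸·A⁻²·cd⁻¹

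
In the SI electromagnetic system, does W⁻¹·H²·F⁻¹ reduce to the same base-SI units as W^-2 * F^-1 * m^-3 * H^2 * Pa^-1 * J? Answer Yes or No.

No

Left side:
  W = kg·m²·s⁻³.
  So W⁻¹ = kg⁻¹·m⁻²·s³.
  H = kg·m²·s⁻²·A⁻².
  So H² = kg²·m⁴·s⁻⁴·A⁻⁴.
  F = kg⁻¹·m⁻²·s⁴·A².
  So F⁻¹ = kg·m²·s⁻⁴·A⁻².
  Combining: W⁻¹·H²·F⁻¹ = (kg⁻¹·m⁻²·s³) · (kg²·m⁴·s⁻⁴·A⁻⁴) · (kg·m²·s⁻⁴·A⁻²) = kg²·m⁴·s⁻⁵·A⁻⁶.
Right side:
  W = J/s (power = energy per time),
      = kg·m²·s⁻³.
  So W⁻² = kg⁻²·m⁻⁴·s⁶.
  F = C/V (capacitance = charge per voltage),
      = A·s/(kg·m²·s⁻³·A⁻¹) (substituting C and V),
      = kg⁻¹·m⁻²·s⁴·A².
  So F⁻¹ = kg·m²·s⁻⁴·A⁻².
  H = Wb/A (inductance = flux per current),
      = kg·m²·s⁻²·A⁻².
  So H² = kg²·m⁴·s⁻⁴·A⁻⁴.
  Pa = N/m² (pressure = force per area),
      = kg·m⁻¹·s⁻².
  So Pa⁻¹ = kg⁻¹·m·s².
  J = N·m (work = force × distance),
      = kg·m²·s⁻².
  Combining: W⁻²·F⁻¹·m⁻³·H²·Pa⁻¹·J = (kg⁻²·m⁻⁴·s⁶) · (kg·m²·s⁻⁴·A⁻²) · m⁻³ · (kg²·m⁴·s⁻⁴·A⁻⁴) · (kg⁻¹·m·s²) · (kg·m²·s⁻²) = kg·m²·s⁻²·A⁻⁶.
Left is kg²·m⁴·s⁻⁵·A⁻⁶; right is kg·m²·s⁻²·A⁻⁶ — different.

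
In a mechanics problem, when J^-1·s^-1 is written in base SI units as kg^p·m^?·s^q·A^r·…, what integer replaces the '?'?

J = N·m (work = force × distance),
    = kg·m²·s⁻².
So J⁻¹ = kg⁻¹·m⁻²·s².
Combining: J⁻¹·s⁻¹ = (kg⁻¹·m⁻²·s²) · s⁻¹ = kg⁻¹·m⁻²·s.
The exponent of m is -2.

-2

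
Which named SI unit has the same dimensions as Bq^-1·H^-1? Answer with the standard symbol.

S

Bq = 1/s = s⁻¹ (activity is decays per second).
So Bq⁻¹ = s.
H = Wb/A (inductance = flux per current),
    = kg·m²·s⁻²·A⁻².
So H⁻¹ = kg⁻¹·m⁻²·s²·A².
Combining: Bq⁻¹·H⁻¹ = s · (kg⁻¹·m⁻²·s²·A²) = kg⁻¹·m⁻²·s³·A².
kg⁻¹·m⁻²·s³·A² is the base-SI form of the siemens.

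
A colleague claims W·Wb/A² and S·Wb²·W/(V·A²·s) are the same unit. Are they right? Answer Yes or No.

Left side:
  W = J/s (power = energy per time),
      = kg·m²·s⁻³.
  Wb = V·s (flux: a volt is a weber per second),
      = kg·m²·s⁻²·A⁻¹.
  Combining: A⁻²·W·Wb = A⁻² · (kg·m²·s⁻³) · (kg·m²·s⁻²·A⁻¹) = kg²·m⁴·s⁻⁵·A⁻³.
Right side:
  S = kg⁻¹·m⁻²·s³·A².
  Wb = kg·m²·s⁻²·A⁻¹.
  So Wb² = kg²·m⁴·s⁻⁴·A⁻².
  W = kg·m²·s⁻³.
  V = kg·m²·s⁻³·A⁻¹.
  So V⁻¹ = kg⁻¹·m⁻²·s³·A.
  Combining: S·Wb²·W·V⁻¹·A⁻²·s⁻¹ = (kg⁻¹·m⁻²·s³·A²) · (kg²·m⁴·s⁻⁴·A⁻²) · (kg·m²·s⁻³) · (kg⁻¹·m⁻²·s³·A) · A⁻² · s⁻¹ = kg·m²·s⁻²·A⁻¹.
Left is kg²·m⁴·s⁻⁵·A⁻³; right is kg·m²·s⁻²·A⁻¹ — different.

No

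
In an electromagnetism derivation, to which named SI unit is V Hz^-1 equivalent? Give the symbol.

V = W/A (potential = power per current),
    = kg·m²·s⁻³·A⁻¹.
Hz = 1/s = s⁻¹ (frequency is cycles per second).
So Hz⁻¹ = s.
Combining: V·Hz⁻¹ = (kg·m²·s⁻³·A⁻¹) · s = kg·m²·s⁻²·A⁻¹.
kg·m²·s⁻²·A⁻¹ is the base-SI form of the weber.

Wb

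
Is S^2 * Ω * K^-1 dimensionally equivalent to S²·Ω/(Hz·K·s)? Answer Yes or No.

Left side:
  S = 1/Ω (conductance is reciprocal resistance),
      = kg⁻¹·m⁻²·s³·A².
  So S² = kg⁻²·m⁻⁴·s⁶·A⁴.
  Ω = V/A (resistance = voltage per current),
      = kg·m²·s⁻³·A⁻².
  Combining: S²·Ω·K⁻¹ = (kg⁻²·m⁻⁴·s⁶·A⁴) · (kg·m²·s⁻³·A⁻²) · K⁻¹ = kg⁻¹·m⁻²·s³·A²·K⁻¹.
Right side:
  Hz = 1/s = s⁻¹ (frequency is cycles per second).
  So Hz⁻¹ = s.
  S = 1/Ω (conductance is reciprocal resistance),
      = kg⁻¹·m⁻²·s³·A².
  So S² = kg⁻²·m⁻⁴·s⁶·A⁴.
  Ω = V/A (resistance = voltage per current),
      = kg·m²·s⁻³·A⁻².
  Combining: Hz⁻¹·K⁻¹·S²·Ω·s⁻¹ = s · K⁻¹ · (kg⁻²·m⁻⁴·s⁶·A⁴) · (kg·m²·s⁻³·A⁻²) · s⁻¹ = kg⁻¹·m⁻²·s³·A²·K⁻¹.
Both reduce to kg⁻¹·m⁻²·s³·A²·K⁻¹.

Yes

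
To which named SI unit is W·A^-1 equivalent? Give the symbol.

W = J/s (power = energy per time),
    = kg·m²·s⁻³.
Combining: W·A⁻¹ = (kg·m²·s⁻³) · A⁻¹ = kg·m²·s⁻³·A⁻¹.
kg·m²·s⁻³·A⁻¹ is the base-SI form of the volt.

V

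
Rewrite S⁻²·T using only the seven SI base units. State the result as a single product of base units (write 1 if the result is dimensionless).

kg³·m⁴·s⁻⁸·A⁻⁵

S = 1/Ω (conductance is reciprocal resistance),
    = kg⁻¹·m⁻²·s³·A².
So S⁻² = kg²·m⁴·s⁻⁶·A⁻⁴.
T = Wb/m² (flux density = flux per area),
    = kg·s⁻²·A⁻¹.
Combining: S⁻²·T = (kg²·m⁴·s⁻⁶·A⁻⁴) · (kg·s⁻²·A⁻¹) = kg³·m⁴·s⁻⁸·A⁻⁵.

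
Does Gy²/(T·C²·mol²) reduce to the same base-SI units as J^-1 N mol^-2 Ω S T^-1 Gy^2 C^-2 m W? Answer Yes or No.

Left side:
  T = kg·s⁻²·A⁻¹.
  So T⁻¹ = kg⁻¹·s²·A.
  Gy = m²·s⁻².
  So Gy² = m⁴·s⁻⁴.
  C = s·A.
  So C⁻² = s⁻²·A⁻².
  Combining: T⁻¹·Gy²·C⁻²·mol⁻² = (kg⁻¹·s²·A) · (m⁴·s⁻⁴) · (s⁻²·A⁻²) · mol⁻² = kg⁻¹·m⁴·s⁻⁴·A⁻¹·mol⁻².
Right side:
  J = kg·m²·s⁻².
  So J⁻¹ = kg⁻¹·m⁻²·s².
  N = kg·m·s⁻².
  Ω = kg·m²·s⁻³·A⁻².
  S = kg⁻¹·m⁻²·s³·A².
  T = kg·s⁻²·A⁻¹.
  So T⁻¹ = kg⁻¹·s²·A.
  Gy = m²·s⁻².
  So Gy² = m⁴·s⁻⁴.
  C = s·A.
  So C⁻² = s⁻²·A⁻².
  W = kg·m²·s⁻³.
  Combining: J⁻¹·N·mol⁻²·Ω·S·T⁻¹·Gy²·C⁻²·m·W = (kg⁻¹·m⁻²·s²) · (kg·m·s⁻²) · mol⁻² · (kg·m²·s⁻³·A⁻²) · (kg⁻¹·m⁻²·s³·A²) · (kg⁻¹·s²·A) · (m⁴·s⁻⁴) · (s⁻²·A⁻²) · m · (kg·m²·s⁻³) = m⁶·s⁻⁷·A⁻¹·mol⁻².
Left is kg⁻¹·m⁴·s⁻⁴·A⁻¹·mol⁻²; right is m⁶·s⁻⁷·A⁻¹·mol⁻² — different.

No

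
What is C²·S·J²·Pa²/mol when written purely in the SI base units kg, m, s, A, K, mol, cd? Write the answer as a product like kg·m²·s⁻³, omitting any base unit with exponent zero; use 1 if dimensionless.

C = s·A.
So C² = s²·A².
S = kg⁻¹·m⁻²·s³·A².
J = kg·m²·s⁻².
So J² = kg²·m⁴·s⁻⁴.
Pa = kg·m⁻¹·s⁻².
So Pa² = kg²·m⁻²·s⁻⁴.
Combining: C²·S·mol⁻¹·J²·Pa² = (s²·A²) · (kg⁻¹·m⁻²·s³·A²) · mol⁻¹ · (kg²·m⁴·s⁻⁴) · (kg²·m⁻²·s⁻⁴) = kg³·s⁻³·A⁴·mol⁻¹.

kg³·s⁻³·A⁴·mol⁻¹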